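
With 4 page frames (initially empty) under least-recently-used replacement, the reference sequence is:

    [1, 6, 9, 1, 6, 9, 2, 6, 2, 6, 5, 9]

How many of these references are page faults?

1 → fault, frames (1)
6 → fault, frames (1 6)
9 → fault, frames (1 6 9)
1 → hit
6 → hit
9 → hit
2 → fault, frames (1 6 9 2)
6 → hit
2 → hit
6 → hit
5 → fault, evict 1, frames (9 2 6 5)
9 → hit
Page faults: 5.

5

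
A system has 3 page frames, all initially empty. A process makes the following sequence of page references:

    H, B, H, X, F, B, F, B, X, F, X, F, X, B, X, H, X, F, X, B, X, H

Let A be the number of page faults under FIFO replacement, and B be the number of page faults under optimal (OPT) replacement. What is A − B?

Under FIFO: F F . F F . . . . . . . . . . F . . . F F . → 7 faults.
Under OPT: F F . F F . . . . . . . . . . F . . . F . . → 6 faults.
A − B = 7 − 6 = 1.

1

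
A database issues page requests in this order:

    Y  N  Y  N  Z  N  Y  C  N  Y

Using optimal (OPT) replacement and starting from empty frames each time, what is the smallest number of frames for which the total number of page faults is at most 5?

3

f=1: 10 faults
f=2: 6 faults
f=3: 4 faults
f=4: 4 faults
Smallest f with faults ≤ 5 is 3.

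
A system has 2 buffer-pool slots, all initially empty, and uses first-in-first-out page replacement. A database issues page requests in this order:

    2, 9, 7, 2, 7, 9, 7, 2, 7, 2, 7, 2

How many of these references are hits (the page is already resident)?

2 -> fault, frames {2}
9 -> fault, frames {2,9}
7 -> fault, evict 2, frames {9,7}
2 -> fault, evict 9, frames {7,2}
7 -> hit
9 -> fault, evict 7, frames {2,9}
7 -> fault, evict 2, frames {9,7}
2 -> fault, evict 9, frames {7,2}
7 -> hit
2 -> hit
7 -> hit
2 -> hit
Hits: 5.

5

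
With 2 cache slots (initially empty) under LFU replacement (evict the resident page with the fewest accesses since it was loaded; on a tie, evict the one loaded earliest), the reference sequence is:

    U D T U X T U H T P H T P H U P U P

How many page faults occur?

U → miss, frames (U)
D → miss, frames (U D)
T → miss, evict U, frames (D T)
U → miss, evict D, frames (T U)
X → miss, evict T, frames (U X)
T → miss, evict U, frames (X T)
U → miss, evict X, frames (T U)
H → miss, evict T, frames (U H)
T → miss, evict U, frames (H T)
P → miss, evict H, frames (T P)
H → miss, evict T, frames (P H)
T → miss, evict P, frames (H T)
P → miss, evict H, frames (T P)
H → miss, evict T, frames (P H)
U → miss, evict P, frames (H U)
P → miss, evict H, frames (U P)
U → hit
P → hit
Page faults: 16.

16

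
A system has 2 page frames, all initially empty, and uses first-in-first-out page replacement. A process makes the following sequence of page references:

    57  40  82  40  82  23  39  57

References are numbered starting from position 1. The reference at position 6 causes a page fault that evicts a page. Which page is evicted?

pos 1: 57: fault, frames [57]
pos 2: 40: fault, frames [57, 40]
pos 3: 82: fault, evict 57, frames [40, 82]
pos 4: 40: hit
pos 5: 82: hit
pos 6: 23: fault, evict 40, frames [82, 23]
At position 6, page 40 is evicted.

40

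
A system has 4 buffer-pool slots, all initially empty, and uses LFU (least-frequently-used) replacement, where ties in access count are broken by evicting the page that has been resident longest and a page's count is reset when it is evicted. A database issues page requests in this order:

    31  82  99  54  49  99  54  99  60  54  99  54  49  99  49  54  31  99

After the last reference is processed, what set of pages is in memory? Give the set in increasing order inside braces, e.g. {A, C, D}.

31 → miss, frames {31}
82 → miss, frames {31,82}
99 → miss, frames {31,82,99}
54 → miss, frames {31,82,99,54}
49 → miss, evict 31, frames {82,99,54,49}
99 → hit
54 → hit
99 → hit
60 → miss, evict 82, frames {99,54,49,60}
54 → hit
99 → hit
54 → hit
49 → hit
99 → hit
49 → hit
54 → hit
31 → miss, evict 60, frames {99,54,49,31}
99 → hit

{31, 49, 54, 99}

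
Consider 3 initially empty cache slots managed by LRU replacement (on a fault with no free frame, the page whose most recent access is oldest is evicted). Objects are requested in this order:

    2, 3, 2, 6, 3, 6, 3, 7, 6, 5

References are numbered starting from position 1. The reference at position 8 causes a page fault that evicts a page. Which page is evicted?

2

pos 1: 2 → fault, frames {2}
pos 2: 3 → fault, frames {2,3}
pos 3: 2 → hit
pos 4: 6 → fault, frames {3,2,6}
pos 5: 3 → hit
pos 6: 6 → hit
pos 7: 3 → hit
pos 8: 7 → fault, evict 2, frames {6,3,7}
At position 8, page 2 is evicted.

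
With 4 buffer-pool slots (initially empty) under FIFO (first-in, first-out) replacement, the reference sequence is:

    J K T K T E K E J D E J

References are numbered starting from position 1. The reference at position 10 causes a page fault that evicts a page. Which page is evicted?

J

pos 1: J -> fault, frames (J)
pos 2: K -> fault, frames (J K)
pos 3: T -> fault, frames (J K T)
pos 4: K -> hit
pos 5: T -> hit
pos 6: E -> fault, frames (J K T E)
pos 7: K -> hit
pos 8: E -> hit
pos 9: J -> hit
pos 10: D -> fault, evict J, frames (K T E D)
At position 10, page J is evicted.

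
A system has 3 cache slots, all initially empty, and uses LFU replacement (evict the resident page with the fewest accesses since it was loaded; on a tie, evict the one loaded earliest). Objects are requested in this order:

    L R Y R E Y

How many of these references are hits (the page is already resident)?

L -> miss, frames (L)
R -> miss, frames (L R)
Y -> miss, frames (L R Y)
R -> hit
E -> miss, evict L, frames (R Y E)
Y -> hit
Hits: 2.

2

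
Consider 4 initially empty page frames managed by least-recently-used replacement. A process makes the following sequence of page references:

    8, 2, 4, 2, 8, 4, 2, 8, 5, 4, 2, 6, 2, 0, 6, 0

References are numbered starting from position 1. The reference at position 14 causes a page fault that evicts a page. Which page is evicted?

5

pos 1: 8: miss, frames {8}
pos 2: 2: miss, frames {8,2}
pos 3: 4: miss, frames {8,2,4}
pos 4: 2: hit
pos 5: 8: hit
pos 6: 4: hit
pos 7: 2: hit
pos 8: 8: hit
pos 9: 5: miss, frames {4,2,8,5}
pos 10: 4: hit
pos 11: 2: hit
pos 12: 6: miss, evict 8, frames {5,4,2,6}
pos 13: 2: hit
pos 14: 0: miss, evict 5, frames {4,6,2,0}
At position 14, page 5 is evicted.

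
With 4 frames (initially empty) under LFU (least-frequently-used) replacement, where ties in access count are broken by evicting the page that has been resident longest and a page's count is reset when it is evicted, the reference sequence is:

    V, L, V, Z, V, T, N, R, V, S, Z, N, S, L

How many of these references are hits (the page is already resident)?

V → miss, frames [V]
L → miss, frames [V, L]
V → hit
Z → miss, frames [V, L, Z]
V → hit
T → miss, frames [V, L, Z, T]
N → miss, evict L, frames [V, Z, T, N]
R → miss, evict Z, frames [V, T, N, R]
V → hit
S → miss, evict T, frames [V, N, R, S]
Z → miss, evict N, frames [V, R, S, Z]
N → miss, evict R, frames [V, S, Z, N]
S → hit
L → miss, evict Z, frames [V, S, N, L]
Hits: 4.

4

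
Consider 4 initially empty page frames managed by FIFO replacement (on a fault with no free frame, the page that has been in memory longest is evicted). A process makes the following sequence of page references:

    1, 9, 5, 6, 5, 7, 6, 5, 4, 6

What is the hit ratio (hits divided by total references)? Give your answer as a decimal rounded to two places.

1 -> fault, frames (1)
9 -> fault, frames (1 9)
5 -> fault, frames (1 9 5)
6 -> fault, frames (1 9 5 6)
5 -> hit
7 -> fault, evict 1, frames (9 5 6 7)
6 -> hit
5 -> hit
4 -> fault, evict 9, frames (5 6 7 4)
6 -> hit
Hits: 4 of 10 references → 4/10 = 0.4000.

0.40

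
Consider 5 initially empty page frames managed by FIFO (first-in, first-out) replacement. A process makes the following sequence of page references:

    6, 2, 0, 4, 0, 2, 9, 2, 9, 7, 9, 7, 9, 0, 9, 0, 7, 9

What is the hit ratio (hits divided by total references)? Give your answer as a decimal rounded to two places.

6 → fault, frames {6}
2 → fault, frames {6,2}
0 → fault, frames {6,2,0}
4 → fault, frames {6,2,0,4}
0 → hit
2 → hit
9 → fault, frames {6,2,0,4,9}
2 → hit
9 → hit
7 → fault, evict 6, frames {2,0,4,9,7}
9 → hit
7 → hit
9 → hit
0 → hit
9 → hit
0 → hit
7 → hit
9 → hit
Hits: 12 of 18 references → 12/18 = 0.6667.

0.67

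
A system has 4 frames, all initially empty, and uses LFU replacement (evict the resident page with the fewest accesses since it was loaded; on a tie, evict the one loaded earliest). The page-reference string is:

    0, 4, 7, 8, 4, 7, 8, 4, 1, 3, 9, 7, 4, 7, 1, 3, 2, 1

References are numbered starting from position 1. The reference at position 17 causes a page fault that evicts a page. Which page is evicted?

pos 1: 0 -> fault, frames {0}
pos 2: 4 -> fault, frames {0,4}
pos 3: 7 -> fault, frames {0,4,7}
pos 4: 8 -> fault, frames {0,4,7,8}
pos 5: 4 -> hit
pos 6: 7 -> hit
pos 7: 8 -> hit
pos 8: 4 -> hit
pos 9: 1 -> fault, evict 0, frames {4,7,8,1}
pos 10: 3 -> fault, evict 1, frames {4,7,8,3}
pos 11: 9 -> fault, evict 3, frames {4,7,8,9}
pos 12: 7 -> hit
pos 13: 4 -> hit
pos 14: 7 -> hit
pos 15: 1 -> fault, evict 9, frames {4,7,8,1}
pos 16: 3 -> fault, evict 1, frames {4,7,8,3}
pos 17: 2 -> fault, evict 3, frames {4,7,8,2}
At position 17, page 3 is evicted.

3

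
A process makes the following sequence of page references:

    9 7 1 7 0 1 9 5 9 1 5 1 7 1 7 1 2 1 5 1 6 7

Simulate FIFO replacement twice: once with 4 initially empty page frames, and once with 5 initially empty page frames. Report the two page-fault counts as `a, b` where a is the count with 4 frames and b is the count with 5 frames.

12, 8

4 frames: F F F . F . . F F . . . F F . . F . F . F F → 12 faults.
5 frames: F F F . F . . F . . . . . . . . F . . . F F → 8 faults.
8 < 12: adding a frame reduced faults, as is typical.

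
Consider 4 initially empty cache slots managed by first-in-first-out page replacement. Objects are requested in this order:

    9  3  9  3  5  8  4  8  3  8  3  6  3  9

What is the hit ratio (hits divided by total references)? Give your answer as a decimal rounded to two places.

0.43

9 → fault, frames {9}
3 → fault, frames {9,3}
9 → hit
3 → hit
5 → fault, frames {9,3,5}
8 → fault, frames {9,3,5,8}
4 → fault, evict 9, frames {3,5,8,4}
8 → hit
3 → hit
8 → hit
3 → hit
6 → fault, evict 3, frames {5,8,4,6}
3 → fault, evict 5, frames {8,4,6,3}
9 → fault, evict 8, frames {4,6,3,9}
Hits: 6 of 14 references → 6/14 = 0.4286.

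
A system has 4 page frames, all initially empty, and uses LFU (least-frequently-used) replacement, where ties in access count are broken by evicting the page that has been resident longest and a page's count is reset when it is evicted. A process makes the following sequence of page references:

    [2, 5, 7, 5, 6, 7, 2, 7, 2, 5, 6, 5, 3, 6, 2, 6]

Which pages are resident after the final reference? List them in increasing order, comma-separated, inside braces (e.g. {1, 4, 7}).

2: miss, frames {2}
5: miss, frames {2,5}
7: miss, frames {2,5,7}
5: hit
6: miss, frames {2,5,7,6}
7: hit
2: hit
7: hit
2: hit
5: hit
6: hit
5: hit
3: miss, evict 6, frames {2,5,7,3}
6: miss, evict 3, frames {2,5,7,6}
2: hit
6: hit

{2, 5, 6, 7}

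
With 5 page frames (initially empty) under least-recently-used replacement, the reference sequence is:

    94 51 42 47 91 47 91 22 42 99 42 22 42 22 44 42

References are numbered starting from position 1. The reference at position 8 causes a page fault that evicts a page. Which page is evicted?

94

pos 1: 94: fault, frames (94)
pos 2: 51: fault, frames (94 51)
pos 3: 42: fault, frames (94 51 42)
pos 4: 47: fault, frames (94 51 42 47)
pos 5: 91: fault, frames (94 51 42 47 91)
pos 6: 47: hit
pos 7: 91: hit
pos 8: 22: fault, evict 94, frames (51 42 47 91 22)
At position 8, page 94 is evicted.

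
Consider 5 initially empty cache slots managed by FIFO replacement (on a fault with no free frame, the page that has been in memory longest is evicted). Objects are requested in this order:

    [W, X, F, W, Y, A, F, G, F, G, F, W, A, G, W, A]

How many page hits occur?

9

W: miss, frames {W}
X: miss, frames {W,X}
F: miss, frames {W,X,F}
W: hit
Y: miss, frames {W,X,F,Y}
A: miss, frames {W,X,F,Y,A}
F: hit
G: miss, evict W, frames {X,F,Y,A,G}
F: hit
G: hit
F: hit
W: miss, evict X, frames {F,Y,A,G,W}
A: hit
G: hit
W: hit
A: hit
Hits: 9.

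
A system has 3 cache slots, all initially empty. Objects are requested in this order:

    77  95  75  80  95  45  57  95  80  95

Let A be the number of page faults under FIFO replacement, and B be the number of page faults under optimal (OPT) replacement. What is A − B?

2

Under FIFO: F F F F . F F F F . → 8 faults.
Under OPT: F F F F . F F . . . → 6 faults.
A − B = 8 − 6 = 2.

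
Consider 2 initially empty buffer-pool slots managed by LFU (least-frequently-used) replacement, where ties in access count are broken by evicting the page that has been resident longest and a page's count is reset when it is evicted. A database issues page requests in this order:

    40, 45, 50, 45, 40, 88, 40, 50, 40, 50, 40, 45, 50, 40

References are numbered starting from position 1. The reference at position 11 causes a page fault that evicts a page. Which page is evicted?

50

pos 1: 40 -> miss, frames (40)
pos 2: 45 -> miss, frames (40 45)
pos 3: 50 -> miss, evict 40, frames (45 50)
pos 4: 45 -> hit
pos 5: 40 -> miss, evict 50, frames (45 40)
pos 6: 88 -> miss, evict 40, frames (45 88)
pos 7: 40 -> miss, evict 88, frames (45 40)
pos 8: 50 -> miss, evict 40, frames (45 50)
pos 9: 40 -> miss, evict 50, frames (45 40)
pos 10: 50 -> miss, evict 40, frames (45 50)
pos 11: 40 -> miss, evict 50, frames (45 40)
At position 11, page 50 is evicted.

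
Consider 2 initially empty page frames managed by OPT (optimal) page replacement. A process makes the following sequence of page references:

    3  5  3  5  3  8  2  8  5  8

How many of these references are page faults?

3 → miss, frames {3}
5 → miss, frames {3,5}
3 → hit
5 → hit
3 → hit
8 → miss, evict 3, frames {5,8}
2 → miss, evict 5, frames {8,2}
8 → hit
5 → miss, evict 2, frames {8,5}
8 → hit
Page faults: 5.

5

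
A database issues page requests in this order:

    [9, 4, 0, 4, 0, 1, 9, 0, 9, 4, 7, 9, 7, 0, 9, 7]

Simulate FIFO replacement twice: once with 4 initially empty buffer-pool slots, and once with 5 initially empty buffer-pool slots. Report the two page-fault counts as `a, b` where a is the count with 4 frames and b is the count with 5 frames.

6, 5

4 frames: F F F . . F . . . . F F . . . . → 6 faults.
5 frames: F F F . . F . . . . F . . . . . → 5 faults.
5 < 6: adding a frame reduced faults, as is typical.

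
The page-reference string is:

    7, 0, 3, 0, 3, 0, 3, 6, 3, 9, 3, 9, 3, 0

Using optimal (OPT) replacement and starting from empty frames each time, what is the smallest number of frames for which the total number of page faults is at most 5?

3

f=1: 14 faults
f=2: 6 faults
f=3: 5 faults
f=4: 5 faults
f=5: 5 faults
Smallest f with faults ≤ 5 is 3.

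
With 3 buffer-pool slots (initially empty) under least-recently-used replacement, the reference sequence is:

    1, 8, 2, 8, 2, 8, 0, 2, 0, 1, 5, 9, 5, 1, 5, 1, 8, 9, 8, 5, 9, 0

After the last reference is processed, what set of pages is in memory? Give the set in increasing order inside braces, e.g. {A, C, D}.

1 → fault, frames {1}
8 → fault, frames {1,8}
2 → fault, frames {1,8,2}
8 → hit
2 → hit
8 → hit
0 → fault, evict 1, frames {2,8,0}
2 → hit
0 → hit
1 → fault, evict 8, frames {2,0,1}
5 → fault, evict 2, frames {0,1,5}
9 → fault, evict 0, frames {1,5,9}
5 → hit
1 → hit
5 → hit
1 → hit
8 → fault, evict 9, frames {5,1,8}
9 → fault, evict 5, frames {1,8,9}
8 → hit
5 → fault, evict 1, frames {9,8,5}
9 → hit
0 → fault, evict 8, frames {5,9,0}

{0, 5, 9}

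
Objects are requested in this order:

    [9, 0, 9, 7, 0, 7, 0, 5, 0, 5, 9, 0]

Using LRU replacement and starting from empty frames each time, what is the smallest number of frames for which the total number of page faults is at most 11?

2

f=1: 12 faults
f=2: 7 faults
f=3: 5 faults
f=4: 4 faults
Smallest f with faults ≤ 11 is 2.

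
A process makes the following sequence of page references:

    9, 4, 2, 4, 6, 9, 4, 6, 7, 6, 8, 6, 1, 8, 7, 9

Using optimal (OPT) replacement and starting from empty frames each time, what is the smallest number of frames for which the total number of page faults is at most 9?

3

f=1: 16 faults
f=2: 11 faults
f=3: 8 faults
f=4: 7 faults
f=5: 7 faults
f=6: 7 faults
f=7: 7 faults
Smallest f with faults ≤ 9 is 3.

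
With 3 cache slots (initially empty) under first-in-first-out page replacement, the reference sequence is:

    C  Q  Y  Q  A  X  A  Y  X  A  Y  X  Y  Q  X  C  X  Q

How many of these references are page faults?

C: miss, frames (C)
Q: miss, frames (C Q)
Y: miss, frames (C Q Y)
Q: hit
A: miss, evict C, frames (Q Y A)
X: miss, evict Q, frames (Y A X)
A: hit
Y: hit
X: hit
A: hit
Y: hit
X: hit
Y: hit
Q: miss, evict Y, frames (A X Q)
X: hit
C: miss, evict A, frames (X Q C)
X: hit
Q: hit
Page faults: 7.

7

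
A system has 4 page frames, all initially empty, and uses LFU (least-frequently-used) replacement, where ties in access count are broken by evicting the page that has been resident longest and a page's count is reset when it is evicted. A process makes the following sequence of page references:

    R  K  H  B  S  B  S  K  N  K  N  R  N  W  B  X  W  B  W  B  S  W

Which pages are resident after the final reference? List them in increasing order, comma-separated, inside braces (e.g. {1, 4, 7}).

{K, N, S, W}

R -> miss, frames (R)
K -> miss, frames (R K)
H -> miss, frames (R K H)
B -> miss, frames (R K H B)
S -> miss, evict R, frames (K H B S)
B -> hit
S -> hit
K -> hit
N -> miss, evict H, frames (K B S N)
K -> hit
N -> hit
R -> miss, evict B, frames (K S N R)
N -> hit
W -> miss, evict R, frames (K S N W)
B -> miss, evict W, frames (K S N B)
X -> miss, evict B, frames (K S N X)
W -> miss, evict X, frames (K S N W)
B -> miss, evict W, frames (K S N B)
W -> miss, evict B, frames (K S N W)
B -> miss, evict W, frames (K S N B)
S -> hit
W -> miss, evict B, frames (K S N W)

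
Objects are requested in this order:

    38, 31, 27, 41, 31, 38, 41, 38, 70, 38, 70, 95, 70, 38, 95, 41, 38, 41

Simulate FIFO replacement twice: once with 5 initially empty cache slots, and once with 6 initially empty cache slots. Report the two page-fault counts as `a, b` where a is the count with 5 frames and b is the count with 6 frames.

5 frames: F F F F . . . . F . . F . F . . . . → 7 faults.
6 frames: F F F F . . . . F . . F . . . . . . → 6 faults.
6 < 7: adding a frame reduced faults, as is typical.

7, 6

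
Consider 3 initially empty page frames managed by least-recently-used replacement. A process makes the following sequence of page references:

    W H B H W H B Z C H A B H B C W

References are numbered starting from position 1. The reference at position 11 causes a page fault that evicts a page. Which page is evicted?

pos 1: W -> miss, frames {W}
pos 2: H -> miss, frames {W,H}
pos 3: B -> miss, frames {W,H,B}
pos 4: H -> hit
pos 5: W -> hit
pos 6: H -> hit
pos 7: B -> hit
pos 8: Z -> miss, evict W, frames {H,B,Z}
pos 9: C -> miss, evict H, frames {B,Z,C}
pos 10: H -> miss, evict B, frames {Z,C,H}
pos 11: A -> miss, evict Z, frames {C,H,A}
At position 11, page Z is evicted.

Z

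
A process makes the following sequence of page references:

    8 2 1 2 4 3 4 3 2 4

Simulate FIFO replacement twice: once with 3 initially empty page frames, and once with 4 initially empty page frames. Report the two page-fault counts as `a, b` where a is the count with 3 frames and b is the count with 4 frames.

3 frames: F F F . F F . . F . → 6 faults.
4 frames: F F F . F F . . . . → 5 faults.
5 < 6: adding a frame reduced faults, as is typical.

6, 5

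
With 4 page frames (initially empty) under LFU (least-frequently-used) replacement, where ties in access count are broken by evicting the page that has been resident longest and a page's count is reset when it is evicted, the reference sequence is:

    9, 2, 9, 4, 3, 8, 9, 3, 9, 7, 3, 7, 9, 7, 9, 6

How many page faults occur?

9: fault, frames (9)
2: fault, frames (9 2)
9: hit
4: fault, frames (9 2 4)
3: fault, frames (9 2 4 3)
8: fault, evict 2, frames (9 4 3 8)
9: hit
3: hit
9: hit
7: fault, evict 4, frames (9 3 8 7)
3: hit
7: hit
9: hit
7: hit
9: hit
6: fault, evict 8, frames (9 3 7 6)
Page faults: 7.

7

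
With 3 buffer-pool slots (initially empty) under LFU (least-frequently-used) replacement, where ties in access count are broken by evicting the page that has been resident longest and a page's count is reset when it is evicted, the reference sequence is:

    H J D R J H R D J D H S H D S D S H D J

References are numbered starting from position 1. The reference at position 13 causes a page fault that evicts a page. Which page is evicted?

S

pos 1: H → miss, frames (H)
pos 2: J → miss, frames (H J)
pos 3: D → miss, frames (H J D)
pos 4: R → miss, evict H, frames (J D R)
pos 5: J → hit
pos 6: H → miss, evict D, frames (J R H)
pos 7: R → hit
pos 8: D → miss, evict H, frames (J R D)
pos 9: J → hit
pos 10: D → hit
pos 11: H → miss, evict R, frames (J D H)
pos 12: S → miss, evict H, frames (J D S)
pos 13: H → miss, evict S, frames (J D H)
At position 13, page S is evicted.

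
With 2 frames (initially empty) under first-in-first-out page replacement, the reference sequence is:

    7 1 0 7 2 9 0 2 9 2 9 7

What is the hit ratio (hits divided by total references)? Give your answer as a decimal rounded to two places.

7 → fault, frames (7)
1 → fault, frames (7 1)
0 → fault, evict 7, frames (1 0)
7 → fault, evict 1, frames (0 7)
2 → fault, evict 0, frames (7 2)
9 → fault, evict 7, frames (2 9)
0 → fault, evict 2, frames (9 0)
2 → fault, evict 9, frames (0 2)
9 → fault, evict 0, frames (2 9)
2 → hit
9 → hit
7 → fault, evict 2, frames (9 7)
Hits: 2 of 12 references → 2/12 = 0.1667.

0.17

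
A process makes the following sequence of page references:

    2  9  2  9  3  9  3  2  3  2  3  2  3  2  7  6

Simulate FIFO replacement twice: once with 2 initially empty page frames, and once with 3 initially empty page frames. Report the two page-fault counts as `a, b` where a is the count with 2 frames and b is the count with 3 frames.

2 frames: F F . . F . . F . . . . . . F F → 6 faults.
3 frames: F F . . F . . . . . . . . . F F → 5 faults.
5 < 6: adding a frame reduced faults, as is typical.

6, 5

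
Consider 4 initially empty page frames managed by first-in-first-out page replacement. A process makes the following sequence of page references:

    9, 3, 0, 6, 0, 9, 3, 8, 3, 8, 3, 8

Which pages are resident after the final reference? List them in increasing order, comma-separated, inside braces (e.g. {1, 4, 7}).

9 → fault, frames (9)
3 → fault, frames (9 3)
0 → fault, frames (9 3 0)
6 → fault, frames (9 3 0 6)
0 → hit
9 → hit
3 → hit
8 → fault, evict 9, frames (3 0 6 8)
3 → hit
8 → hit
3 → hit
8 → hit

{0, 3, 6, 8}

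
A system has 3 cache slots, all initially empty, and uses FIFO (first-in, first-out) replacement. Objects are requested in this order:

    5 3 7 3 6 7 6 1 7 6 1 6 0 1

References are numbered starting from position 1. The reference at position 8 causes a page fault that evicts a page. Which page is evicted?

3

pos 1: 5 → miss, frames (5)
pos 2: 3 → miss, frames (5 3)
pos 3: 7 → miss, frames (5 3 7)
pos 4: 3 → hit
pos 5: 6 → miss, evict 5, frames (3 7 6)
pos 6: 7 → hit
pos 7: 6 → hit
pos 8: 1 → miss, evict 3, frames (7 6 1)
At position 8, page 3 is evicted.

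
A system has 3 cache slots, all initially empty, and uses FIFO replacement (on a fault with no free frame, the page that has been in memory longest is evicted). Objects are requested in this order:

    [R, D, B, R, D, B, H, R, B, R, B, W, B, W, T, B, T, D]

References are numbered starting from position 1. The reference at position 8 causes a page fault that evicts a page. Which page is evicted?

pos 1: R → miss, frames [R]
pos 2: D → miss, frames [R, D]
pos 3: B → miss, frames [R, D, B]
pos 4: R → hit
pos 5: D → hit
pos 6: B → hit
pos 7: H → miss, evict R, frames [D, B, H]
pos 8: R → miss, evict D, frames [B, H, R]
At position 8, page D is evicted.

D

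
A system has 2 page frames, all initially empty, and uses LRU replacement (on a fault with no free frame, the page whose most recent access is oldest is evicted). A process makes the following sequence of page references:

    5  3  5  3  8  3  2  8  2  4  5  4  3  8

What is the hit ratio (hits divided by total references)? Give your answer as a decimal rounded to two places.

0.36

5: fault, frames [5]
3: fault, frames [5, 3]
5: hit
3: hit
8: fault, evict 5, frames [3, 8]
3: hit
2: fault, evict 8, frames [3, 2]
8: fault, evict 3, frames [2, 8]
2: hit
4: fault, evict 8, frames [2, 4]
5: fault, evict 2, frames [4, 5]
4: hit
3: fault, evict 5, frames [4, 3]
8: fault, evict 4, frames [3, 8]
Hits: 5 of 14 references → 5/14 = 0.3571.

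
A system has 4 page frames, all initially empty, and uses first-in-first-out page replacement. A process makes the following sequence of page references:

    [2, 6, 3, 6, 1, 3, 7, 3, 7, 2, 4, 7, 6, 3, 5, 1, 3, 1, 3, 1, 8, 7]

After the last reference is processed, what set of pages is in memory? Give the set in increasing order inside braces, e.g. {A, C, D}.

2: miss, frames (2)
6: miss, frames (2 6)
3: miss, frames (2 6 3)
6: hit
1: miss, frames (2 6 3 1)
3: hit
7: miss, evict 2, frames (6 3 1 7)
3: hit
7: hit
2: miss, evict 6, frames (3 1 7 2)
4: miss, evict 3, frames (1 7 2 4)
7: hit
6: miss, evict 1, frames (7 2 4 6)
3: miss, evict 7, frames (2 4 6 3)
5: miss, evict 2, frames (4 6 3 5)
1: miss, evict 4, frames (6 3 5 1)
3: hit
1: hit
3: hit
1: hit
8: miss, evict 6, frames (3 5 1 8)
7: miss, evict 3, frames (5 1 8 7)

{1, 5, 7, 8}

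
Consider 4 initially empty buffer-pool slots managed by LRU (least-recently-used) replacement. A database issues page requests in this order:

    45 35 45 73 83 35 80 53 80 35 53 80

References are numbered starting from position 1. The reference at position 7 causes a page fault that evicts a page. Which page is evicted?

pos 1: 45: fault, frames [45]
pos 2: 35: fault, frames [45, 35]
pos 3: 45: hit
pos 4: 73: fault, frames [35, 45, 73]
pos 5: 83: fault, frames [35, 45, 73, 83]
pos 6: 35: hit
pos 7: 80: fault, evict 45, frames [73, 83, 35, 80]
At position 7, page 45 is evicted.

45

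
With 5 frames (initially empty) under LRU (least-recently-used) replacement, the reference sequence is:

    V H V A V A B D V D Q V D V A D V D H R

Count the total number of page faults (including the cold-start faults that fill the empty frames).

8

V: miss, frames (V)
H: miss, frames (V H)
V: hit
A: miss, frames (H V A)
V: hit
A: hit
B: miss, frames (H V A B)
D: miss, frames (H V A B D)
V: hit
D: hit
Q: miss, evict H, frames (A B V D Q)
V: hit
D: hit
V: hit
A: hit
D: hit
V: hit
D: hit
H: miss, evict B, frames (Q A V D H)
R: miss, evict Q, frames (A V D H R)
Page faults: 8.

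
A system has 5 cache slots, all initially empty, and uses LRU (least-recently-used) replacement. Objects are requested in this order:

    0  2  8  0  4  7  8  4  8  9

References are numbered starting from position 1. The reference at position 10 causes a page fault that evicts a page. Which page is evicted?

pos 1: 0 -> fault, frames [0]
pos 2: 2 -> fault, frames [0, 2]
pos 3: 8 -> fault, frames [0, 2, 8]
pos 4: 0 -> hit
pos 5: 4 -> fault, frames [2, 8, 0, 4]
pos 6: 7 -> fault, frames [2, 8, 0, 4, 7]
pos 7: 8 -> hit
pos 8: 4 -> hit
pos 9: 8 -> hit
pos 10: 9 -> fault, evict 2, frames [0, 7, 4, 8, 9]
At position 10, page 2 is evicted.

2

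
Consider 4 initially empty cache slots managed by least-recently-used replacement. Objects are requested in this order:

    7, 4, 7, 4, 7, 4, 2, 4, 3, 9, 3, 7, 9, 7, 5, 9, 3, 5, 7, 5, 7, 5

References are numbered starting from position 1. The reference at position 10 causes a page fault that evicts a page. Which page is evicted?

pos 1: 7 -> fault, frames [7]
pos 2: 4 -> fault, frames [7, 4]
pos 3: 7 -> hit
pos 4: 4 -> hit
pos 5: 7 -> hit
pos 6: 4 -> hit
pos 7: 2 -> fault, frames [7, 4, 2]
pos 8: 4 -> hit
pos 9: 3 -> fault, frames [7, 2, 4, 3]
pos 10: 9 -> fault, evict 7, frames [2, 4, 3, 9]
At position 10, page 7 is evicted.

7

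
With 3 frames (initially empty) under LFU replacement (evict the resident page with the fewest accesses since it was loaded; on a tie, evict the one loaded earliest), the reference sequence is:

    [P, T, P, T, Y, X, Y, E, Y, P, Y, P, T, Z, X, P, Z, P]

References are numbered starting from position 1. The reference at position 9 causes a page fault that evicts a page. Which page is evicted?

pos 1: P → fault, frames (P)
pos 2: T → fault, frames (P T)
pos 3: P → hit
pos 4: T → hit
pos 5: Y → fault, frames (P T Y)
pos 6: X → fault, evict Y, frames (P T X)
pos 7: Y → fault, evict X, frames (P T Y)
pos 8: E → fault, evict Y, frames (P T E)
pos 9: Y → fault, evict E, frames (P T Y)
At position 9, page E is evicted.

E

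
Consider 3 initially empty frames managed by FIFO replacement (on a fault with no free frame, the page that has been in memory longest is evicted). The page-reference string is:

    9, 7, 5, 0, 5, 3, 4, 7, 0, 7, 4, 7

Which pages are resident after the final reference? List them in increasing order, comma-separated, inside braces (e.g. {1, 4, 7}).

{0, 4, 7}

9 -> miss, frames (9)
7 -> miss, frames (9 7)
5 -> miss, frames (9 7 5)
0 -> miss, evict 9, frames (7 5 0)
5 -> hit
3 -> miss, evict 7, frames (5 0 3)
4 -> miss, evict 5, frames (0 3 4)
7 -> miss, evict 0, frames (3 4 7)
0 -> miss, evict 3, frames (4 7 0)
7 -> hit
4 -> hit
7 -> hit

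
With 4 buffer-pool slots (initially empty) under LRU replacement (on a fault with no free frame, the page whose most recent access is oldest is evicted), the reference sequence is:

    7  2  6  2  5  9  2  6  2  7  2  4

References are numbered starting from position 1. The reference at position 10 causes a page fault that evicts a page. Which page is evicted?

pos 1: 7 → fault, frames [7]
pos 2: 2 → fault, frames [7, 2]
pos 3: 6 → fault, frames [7, 2, 6]
pos 4: 2 → hit
pos 5: 5 → fault, frames [7, 6, 2, 5]
pos 6: 9 → fault, evict 7, frames [6, 2, 5, 9]
pos 7: 2 → hit
pos 8: 6 → hit
pos 9: 2 → hit
pos 10: 7 → fault, evict 5, frames [9, 6, 2, 7]
At position 10, page 5 is evicted.

5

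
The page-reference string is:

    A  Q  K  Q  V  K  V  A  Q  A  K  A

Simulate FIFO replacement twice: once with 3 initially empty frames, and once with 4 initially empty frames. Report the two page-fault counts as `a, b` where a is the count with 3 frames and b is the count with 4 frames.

7, 4

3 frames: F F F . F . . F F . F . → 7 faults.
4 frames: F F F . F . . . . . . . → 4 faults.
4 < 7: adding a frame reduced faults, as is typical.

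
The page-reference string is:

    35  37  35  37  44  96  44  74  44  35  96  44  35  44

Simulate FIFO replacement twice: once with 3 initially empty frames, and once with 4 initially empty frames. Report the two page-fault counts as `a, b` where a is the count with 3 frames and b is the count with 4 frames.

7, 6

3 frames: F F . . F F . F . F . F . . → 7 faults.
4 frames: F F . . F F . F . F . . . . → 6 faults.
6 < 7: adding a frame reduced faults, as is typical.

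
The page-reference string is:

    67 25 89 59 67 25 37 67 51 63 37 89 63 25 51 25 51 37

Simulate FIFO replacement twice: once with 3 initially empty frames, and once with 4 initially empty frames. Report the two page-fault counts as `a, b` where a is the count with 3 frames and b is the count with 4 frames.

13, 11

3 frames: F F F F F F F . F F . F . F F . . F → 13 faults.
4 frames: F F F F . . F F F F . F . F . . . F → 11 faults.
11 < 13: adding a frame reduced faults, as is typical.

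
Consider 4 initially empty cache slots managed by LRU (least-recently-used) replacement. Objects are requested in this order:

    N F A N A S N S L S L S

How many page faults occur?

5

N: miss, frames (N)
F: miss, frames (N F)
A: miss, frames (N F A)
N: hit
A: hit
S: miss, frames (F N A S)
N: hit
S: hit
L: miss, evict F, frames (A N S L)
S: hit
L: hit
S: hit
Page faults: 5.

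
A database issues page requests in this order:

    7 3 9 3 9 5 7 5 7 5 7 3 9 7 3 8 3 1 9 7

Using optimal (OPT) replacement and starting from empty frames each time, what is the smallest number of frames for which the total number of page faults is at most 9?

3

f=1: 20 faults
f=2: 12 faults
f=3: 8 faults
f=4: 6 faults
f=5: 6 faults
f=6: 6 faults
Smallest f with faults ≤ 9 is 3.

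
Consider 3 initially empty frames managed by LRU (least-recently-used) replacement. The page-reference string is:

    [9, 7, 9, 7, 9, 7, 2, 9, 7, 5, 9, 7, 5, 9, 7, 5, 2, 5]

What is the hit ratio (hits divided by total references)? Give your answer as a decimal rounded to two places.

0.72

9 → miss, frames [9]
7 → miss, frames [9, 7]
9 → hit
7 → hit
9 → hit
7 → hit
2 → miss, frames [9, 7, 2]
9 → hit
7 → hit
5 → miss, evict 2, frames [9, 7, 5]
9 → hit
7 → hit
5 → hit
9 → hit
7 → hit
5 → hit
2 → miss, evict 9, frames [7, 5, 2]
5 → hit
Hits: 13 of 18 references → 13/18 = 0.7222.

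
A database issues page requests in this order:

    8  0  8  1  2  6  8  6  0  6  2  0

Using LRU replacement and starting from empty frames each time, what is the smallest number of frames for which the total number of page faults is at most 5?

f=1: 12 faults
f=2: 9 faults
f=3: 8 faults
f=4: 6 faults
f=5: 5 faults
Smallest f with faults ≤ 5 is 5.

5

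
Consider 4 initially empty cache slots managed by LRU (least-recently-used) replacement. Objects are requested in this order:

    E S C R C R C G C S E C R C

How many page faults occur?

E → fault, frames (E)
S → fault, frames (E S)
C → fault, frames (E S C)
R → fault, frames (E S C R)
C → hit
R → hit
C → hit
G → fault, evict E, frames (S R C G)
C → hit
S → hit
E → fault, evict R, frames (G C S E)
C → hit
R → fault, evict G, frames (S E C R)
C → hit
Page faults: 7.

7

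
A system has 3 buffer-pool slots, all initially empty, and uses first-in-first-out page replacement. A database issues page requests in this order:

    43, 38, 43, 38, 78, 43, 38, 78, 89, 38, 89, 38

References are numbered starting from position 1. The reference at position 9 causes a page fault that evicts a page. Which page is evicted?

43

pos 1: 43: miss, frames (43)
pos 2: 38: miss, frames (43 38)
pos 3: 43: hit
pos 4: 38: hit
pos 5: 78: miss, frames (43 38 78)
pos 6: 43: hit
pos 7: 38: hit
pos 8: 78: hit
pos 9: 89: miss, evict 43, frames (38 78 89)
At position 9, page 43 is evicted.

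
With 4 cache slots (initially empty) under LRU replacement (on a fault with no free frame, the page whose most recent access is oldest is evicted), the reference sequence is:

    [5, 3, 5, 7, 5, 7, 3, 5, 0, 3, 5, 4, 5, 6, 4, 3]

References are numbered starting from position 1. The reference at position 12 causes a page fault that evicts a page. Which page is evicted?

7

pos 1: 5 -> fault, frames [5]
pos 2: 3 -> fault, frames [5, 3]
pos 3: 5 -> hit
pos 4: 7 -> fault, frames [3, 5, 7]
pos 5: 5 -> hit
pos 6: 7 -> hit
pos 7: 3 -> hit
pos 8: 5 -> hit
pos 9: 0 -> fault, frames [7, 3, 5, 0]
pos 10: 3 -> hit
pos 11: 5 -> hit
pos 12: 4 -> fault, evict 7, frames [0, 3, 5, 4]
At position 12, page 7 is evicted.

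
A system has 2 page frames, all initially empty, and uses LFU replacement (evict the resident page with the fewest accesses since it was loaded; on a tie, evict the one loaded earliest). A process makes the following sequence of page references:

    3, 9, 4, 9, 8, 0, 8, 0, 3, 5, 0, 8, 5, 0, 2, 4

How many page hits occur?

3: fault, frames (3)
9: fault, frames (3 9)
4: fault, evict 3, frames (9 4)
9: hit
8: fault, evict 4, frames (9 8)
0: fault, evict 8, frames (9 0)
8: fault, evict 0, frames (9 8)
0: fault, evict 8, frames (9 0)
3: fault, evict 0, frames (9 3)
5: fault, evict 3, frames (9 5)
0: fault, evict 5, frames (9 0)
8: fault, evict 0, frames (9 8)
5: fault, evict 8, frames (9 5)
0: fault, evict 5, frames (9 0)
2: fault, evict 0, frames (9 2)
4: fault, evict 2, frames (9 4)
Hits: 1.

1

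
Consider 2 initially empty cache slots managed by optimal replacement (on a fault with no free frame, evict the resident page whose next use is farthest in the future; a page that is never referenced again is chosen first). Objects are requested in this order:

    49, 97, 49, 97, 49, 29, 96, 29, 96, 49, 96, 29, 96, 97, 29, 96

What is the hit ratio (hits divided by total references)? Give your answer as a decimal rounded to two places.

0.50

49 → miss, frames (49)
97 → miss, frames (49 97)
49 → hit
97 → hit
49 → hit
29 → miss, evict 97, frames (49 29)
96 → miss, evict 49, frames (29 96)
29 → hit
96 → hit
49 → miss, evict 29, frames (96 49)
96 → hit
29 → miss, evict 49, frames (96 29)
96 → hit
97 → miss, evict 96, frames (29 97)
29 → hit
96 → miss, evict 97, frames (29 96)
Hits: 8 of 16 references → 8/16 = 0.5000.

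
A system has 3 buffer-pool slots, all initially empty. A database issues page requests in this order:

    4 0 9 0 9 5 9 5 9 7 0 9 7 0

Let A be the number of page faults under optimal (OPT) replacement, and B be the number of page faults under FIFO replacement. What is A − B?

-2

Under OPT: F F F . . F . . . F . . . . → 5 faults.
Under FIFO: F F F . . F . . . F F F . . → 7 faults.
A − B = 5 − 7 = -2.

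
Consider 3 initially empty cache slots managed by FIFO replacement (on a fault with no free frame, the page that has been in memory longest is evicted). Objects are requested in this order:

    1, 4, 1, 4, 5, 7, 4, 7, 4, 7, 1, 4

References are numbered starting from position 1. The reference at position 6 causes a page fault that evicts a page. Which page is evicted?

1

pos 1: 1 → fault, frames [1]
pos 2: 4 → fault, frames [1, 4]
pos 3: 1 → hit
pos 4: 4 → hit
pos 5: 5 → fault, frames [1, 4, 5]
pos 6: 7 → fault, evict 1, frames [4, 5, 7]
At position 6, page 1 is evicted.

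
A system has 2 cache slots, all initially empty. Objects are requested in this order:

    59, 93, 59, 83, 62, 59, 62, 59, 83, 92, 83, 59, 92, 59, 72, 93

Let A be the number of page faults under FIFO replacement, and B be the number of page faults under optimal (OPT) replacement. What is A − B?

1

Under FIFO: F F . F F F . . F F . F . . F F → 10 faults.
Under OPT: F F . F F . . . F F . F . . F F → 9 faults.
A − B = 10 − 9 = 1.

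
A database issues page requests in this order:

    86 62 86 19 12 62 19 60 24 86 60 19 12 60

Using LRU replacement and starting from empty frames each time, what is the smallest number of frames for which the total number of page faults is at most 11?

3

f=1: 14 faults
f=2: 13 faults
f=3: 10 faults
f=4: 8 faults
f=5: 8 faults
f=6: 6 faults
Smallest f with faults ≤ 11 is 3.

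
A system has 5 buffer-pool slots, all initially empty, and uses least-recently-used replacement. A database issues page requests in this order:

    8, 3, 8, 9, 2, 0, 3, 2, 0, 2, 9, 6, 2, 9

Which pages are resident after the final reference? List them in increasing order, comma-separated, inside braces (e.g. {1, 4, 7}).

{0, 2, 3, 6, 9}

8 -> miss, frames {8}
3 -> miss, frames {8,3}
8 -> hit
9 -> miss, frames {3,8,9}
2 -> miss, frames {3,8,9,2}
0 -> miss, frames {3,8,9,2,0}
3 -> hit
2 -> hit
0 -> hit
2 -> hit
9 -> hit
6 -> miss, evict 8, frames {3,0,2,9,6}
2 -> hit
9 -> hit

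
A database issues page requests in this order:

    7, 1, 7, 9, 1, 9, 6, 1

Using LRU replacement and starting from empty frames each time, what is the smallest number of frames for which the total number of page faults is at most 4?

3

f=1: 8 faults
f=2: 6 faults
f=3: 4 faults
f=4: 4 faults
Smallest f with faults ≤ 4 is 3.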